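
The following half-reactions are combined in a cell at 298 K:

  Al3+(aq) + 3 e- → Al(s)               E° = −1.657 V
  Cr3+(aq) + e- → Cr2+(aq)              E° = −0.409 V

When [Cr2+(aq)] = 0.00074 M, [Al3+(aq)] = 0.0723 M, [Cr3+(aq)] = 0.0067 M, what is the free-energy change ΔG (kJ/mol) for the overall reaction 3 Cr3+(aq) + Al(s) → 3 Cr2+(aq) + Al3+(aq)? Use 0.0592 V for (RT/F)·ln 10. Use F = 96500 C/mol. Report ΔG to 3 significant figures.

−384 kJ/mol

The standard cell potential is −0.409 − (−1.657) = +1.248 V, with n = 3 electrons in the balanced equation.
Here Q = ([Cr2+(aq)]^3·[Al3+(aq)]) / [Cr3+(aq)]^3 = 9.74×10^−5 (log Q = −4.011), giving E = +1.248 − (0.0592/3)·(−4.011) = +1.3272 V.
Then ΔG = −nFE = −3 × 96500 × +1.3272 J/mol = −384 kJ/mol.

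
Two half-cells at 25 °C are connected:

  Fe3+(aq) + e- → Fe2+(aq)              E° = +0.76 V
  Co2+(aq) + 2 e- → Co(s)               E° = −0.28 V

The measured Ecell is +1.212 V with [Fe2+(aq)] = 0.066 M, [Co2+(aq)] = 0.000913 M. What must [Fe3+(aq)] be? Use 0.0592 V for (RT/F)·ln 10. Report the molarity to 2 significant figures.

The Fe³⁺/Fe²⁺ couple has the larger reduction potential, so it is the cathode: E°cell = +0.76 − (−0.28) = +1.04 V and n = 2.
From the Nernst equation, log Q = n(E° − E)/0.0592 = 2·(+1.04 − (+1.212))/0.0592 = −5.811.
For 2 Fe3+(aq) + Co(s) → 2 Fe2+(aq) + Co2+(aq), the reaction quotient is Q = ([Fe2+(aq)]^2·[Co2+(aq)]) / [Fe3+(aq)]^2.
Solving for the unknown gives log [Fe3+(aq)] = 0.205, so [Fe3+(aq)] ≈ 1.6 M.

1.6 M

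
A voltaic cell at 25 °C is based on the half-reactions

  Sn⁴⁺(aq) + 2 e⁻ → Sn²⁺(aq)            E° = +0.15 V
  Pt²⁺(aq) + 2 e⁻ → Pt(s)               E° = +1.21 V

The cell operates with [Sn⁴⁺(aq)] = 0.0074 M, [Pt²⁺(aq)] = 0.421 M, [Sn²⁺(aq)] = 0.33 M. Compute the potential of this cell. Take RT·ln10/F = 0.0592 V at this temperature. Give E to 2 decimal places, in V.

The Pt²⁺/Pt couple has the more positive E°, so it is the cathode; Sn⁴⁺/Sn²⁺ is the anode.
E°cell = E°cat − E°an = +1.21 − (+0.15) = +1.06 V; n = 2.
Balancing gives Pt²⁺(aq) + Sn²⁺(aq) → Pt(s) + Sn⁴⁺(aq); hence Q = [Sn⁴⁺(aq)] / ([Pt²⁺(aq)]·[Sn²⁺(aq)]) = 0.0533 (log Q = −1.274).
E = E° − (0.0592/n)·log Q = +1.06 − (0.0592/2)(−1.274) = +1.10 V.

+1.10 V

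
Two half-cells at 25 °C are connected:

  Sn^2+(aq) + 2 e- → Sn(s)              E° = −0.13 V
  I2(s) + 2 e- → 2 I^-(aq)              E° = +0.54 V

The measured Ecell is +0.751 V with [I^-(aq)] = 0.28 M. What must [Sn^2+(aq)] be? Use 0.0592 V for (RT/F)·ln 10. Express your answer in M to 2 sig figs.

The I₂/I⁻ couple has the larger reduction potential, so it is the cathode: E°cell = +0.54 − (−0.13) = +0.67 V and n = 2.
Since E = E° − (0.0592/n)·log Q, log Q = n(E° − E)/0.0592 = −2.736.
Balancing electrons gives I2(s) + Sn(s) → 2 I^-(aq) + Sn^2+(aq); thus Q = [I^-(aq)]^2·[Sn^2+(aq)].
Solving for the unknown gives log [Sn^2+(aq)] = −1.630, so [Sn^2+(aq)] ≈ 0.023 M.

0.023 M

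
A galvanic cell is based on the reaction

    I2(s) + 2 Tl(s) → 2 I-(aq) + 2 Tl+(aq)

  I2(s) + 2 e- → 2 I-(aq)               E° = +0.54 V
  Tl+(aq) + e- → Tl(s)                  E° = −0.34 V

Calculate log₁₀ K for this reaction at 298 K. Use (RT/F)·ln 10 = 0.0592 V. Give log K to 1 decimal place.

The I₂/I⁻ couple is reduced (cathode); E°cell = +0.54 − (−0.34) = +0.88 V with n = 2.
At equilibrium E = 0, so log K = nE°cell / 0.0592 = (2)(+0.88) / 0.0592 = 29.7.

log K = 29.7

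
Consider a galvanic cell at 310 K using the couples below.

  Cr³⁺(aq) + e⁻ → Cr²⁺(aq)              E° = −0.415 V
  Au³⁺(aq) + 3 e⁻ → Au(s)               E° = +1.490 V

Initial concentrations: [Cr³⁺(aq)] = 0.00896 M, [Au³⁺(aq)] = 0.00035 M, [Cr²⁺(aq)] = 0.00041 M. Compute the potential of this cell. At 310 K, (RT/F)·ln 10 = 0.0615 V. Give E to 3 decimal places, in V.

The Au³⁺/Au couple has the more positive E°, so it is the cathode; Cr³⁺/Cr²⁺ is the anode.
E°cell = +1.490 − (−0.415) = +1.905 V, with n = 3 electrons transferred.
Balancing gives Au³⁺(aq) + 3 Cr²⁺(aq) → Au(s) + 3 Cr³⁺(aq); hence Q = [Cr³⁺(aq)]^3 / ([Au³⁺(aq)]·[Cr²⁺(aq)]^3) = 2.98×10^7 (log Q = 7.475).
Applying E = E° − (RT ln10/nF)·log Q gives +1.905 − (0.0615/3)(7.475) = +1.752 V.

+1.752 V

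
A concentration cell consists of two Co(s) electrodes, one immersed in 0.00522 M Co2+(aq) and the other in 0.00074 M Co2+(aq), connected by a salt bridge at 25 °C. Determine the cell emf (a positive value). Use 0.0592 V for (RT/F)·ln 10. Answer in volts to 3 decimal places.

0.025 V

For a concentration cell E°cell = 0, since both electrodes use the same couple.
The compartment with the higher Co2+(aq) concentration (0.00522 M) acts as the cathode; ions are reduced there and produced at the dilute (0.00074 M) anode.
With n = 2, Ecell = −(0.0592/2)·log([dilute]/[conc]) = −(0.0592/2)·log(0.00074/0.00522) = +0.025 V.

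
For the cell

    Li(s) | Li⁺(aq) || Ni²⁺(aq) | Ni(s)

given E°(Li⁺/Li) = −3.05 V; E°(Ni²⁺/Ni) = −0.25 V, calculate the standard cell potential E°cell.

+2.80 V

By convention the left-hand electrode in cell notation is the anode (oxidation) and the right-hand electrode is the cathode (reduction).
E°cell = E°(right) − E°(left) = −0.25 − (−3.05) = +2.80 V.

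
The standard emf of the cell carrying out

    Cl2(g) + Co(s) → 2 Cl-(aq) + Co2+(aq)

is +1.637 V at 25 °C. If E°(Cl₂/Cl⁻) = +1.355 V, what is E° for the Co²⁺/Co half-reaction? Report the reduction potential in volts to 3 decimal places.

−0.282 V

In the reaction as written the Cl₂/Cl⁻ couple is reduced (cathode) and Co²⁺/Co is oxidized (anode), so E°cell = E°(Cl₂/Cl⁻) − E°(Co²⁺/Co).
E°(Co²⁺/Co) = E°(cathode) − E°cell = +1.355 − (+1.637) = −0.282 V.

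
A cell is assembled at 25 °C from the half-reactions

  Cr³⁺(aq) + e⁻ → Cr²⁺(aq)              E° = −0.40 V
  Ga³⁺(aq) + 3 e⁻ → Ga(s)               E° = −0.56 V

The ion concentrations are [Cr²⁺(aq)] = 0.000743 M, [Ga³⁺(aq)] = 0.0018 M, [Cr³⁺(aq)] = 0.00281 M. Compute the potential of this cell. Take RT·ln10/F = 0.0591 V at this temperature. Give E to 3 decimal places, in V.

Cr³⁺/Cr²⁺ is reduced (cathode, E° = −0.40 V) and Ga³⁺/Ga is oxidized (anode).
E°cell = E°cat − E°an = −0.40 − (−0.56) = +0.16 V; n = 3.
The balanced reaction is 3 Cr³⁺(aq) + Ga(s) → 3 Cr²⁺(aq) + Ga³⁺(aq), so Q = ([Cr²⁺(aq)]^3·[Ga³⁺(aq)]) / [Cr³⁺(aq)]^3 = 3.33×10^−5 and log Q = −4.478.
Applying E = E° − (RT ln10/nF)·log Q gives +0.16 − (0.0591/3)(−4.478) = +0.248 V.

+0.248 V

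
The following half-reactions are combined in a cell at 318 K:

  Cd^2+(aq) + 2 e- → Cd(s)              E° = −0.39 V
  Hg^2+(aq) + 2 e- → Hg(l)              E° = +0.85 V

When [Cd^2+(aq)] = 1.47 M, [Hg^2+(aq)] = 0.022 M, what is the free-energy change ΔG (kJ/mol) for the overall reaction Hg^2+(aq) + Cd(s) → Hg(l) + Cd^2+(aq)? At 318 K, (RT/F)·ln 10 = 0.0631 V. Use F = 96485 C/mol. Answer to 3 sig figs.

−228 kJ/mol

E°cell = +0.85 − (−0.39) = +1.24 V; the balanced reaction transfers n = 2 electrons.
Q = [Cd^2+(aq)] / [Hg^2+(aq)] = 66.8, so log Q = 1.825 and E = +1.24 − (0.0631/2)(1.825) = +1.1824 V.
Then ΔG = −nFE = −2 × 96485 × +1.1824 J/mol = −228 kJ/mol.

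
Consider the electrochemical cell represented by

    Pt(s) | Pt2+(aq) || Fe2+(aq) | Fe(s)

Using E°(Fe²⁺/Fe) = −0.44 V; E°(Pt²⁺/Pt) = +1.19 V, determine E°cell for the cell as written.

−1.63 V

By convention the left-hand electrode in cell notation is the anode (oxidation) and the right-hand electrode is the cathode (reduction).
E°cell = E°(right) − E°(left) = −0.44 − (+1.19) = −1.63 V.
The negative sign shows that, as written, the cell would require an external voltage to drive the reaction.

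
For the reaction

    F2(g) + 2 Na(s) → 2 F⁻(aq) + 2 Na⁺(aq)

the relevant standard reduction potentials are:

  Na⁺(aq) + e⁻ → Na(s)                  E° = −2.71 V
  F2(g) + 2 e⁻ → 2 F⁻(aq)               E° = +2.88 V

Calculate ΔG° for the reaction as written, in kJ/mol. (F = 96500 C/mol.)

In the reaction as written F2(g) is reduced, so the F₂/F⁻ couple is the cathode and Na⁺/Na is the anode.
E°cell = +2.88 − (−2.71) = +5.59 V; balancing electrons gives n = 2.
ΔG° = −nFE°cell = −(2)(96500)(+5.59) J/mol = −1079 kJ/mol.

−1079 kJ/mol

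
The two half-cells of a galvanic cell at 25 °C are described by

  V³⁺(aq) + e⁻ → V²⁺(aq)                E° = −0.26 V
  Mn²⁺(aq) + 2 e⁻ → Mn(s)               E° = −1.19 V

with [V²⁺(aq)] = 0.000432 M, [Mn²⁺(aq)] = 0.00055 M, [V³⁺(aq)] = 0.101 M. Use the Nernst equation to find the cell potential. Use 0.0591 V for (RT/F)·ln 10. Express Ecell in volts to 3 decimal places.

+1.166 V

V³⁺/V²⁺ is reduced (cathode, E° = −0.26 V) and Mn²⁺/Mn is oxidized (anode).
The standard potential is −0.26 − (−1.19) = +0.93 V and the balanced reaction transfers n = 2 electrons.
Balancing gives 2 V³⁺(aq) + Mn(s) → 2 V²⁺(aq) + Mn²⁺(aq); hence Q = ([V²⁺(aq)]^2·[Mn²⁺(aq)]) / [V³⁺(aq)]^2 = 1.01×10^−8 (log Q = −7.997).
E = E° − (0.0591/n)·log Q = +0.93 − (0.0591/2)(−7.997) = +1.166 V.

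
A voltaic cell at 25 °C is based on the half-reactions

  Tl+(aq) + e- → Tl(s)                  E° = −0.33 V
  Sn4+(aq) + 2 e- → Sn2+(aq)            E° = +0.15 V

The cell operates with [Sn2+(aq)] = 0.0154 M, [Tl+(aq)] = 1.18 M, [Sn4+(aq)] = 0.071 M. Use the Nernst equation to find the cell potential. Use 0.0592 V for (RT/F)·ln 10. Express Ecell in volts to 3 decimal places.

Sn⁴⁺/Sn²⁺ is reduced (cathode, E° = +0.15 V) and Tl⁺/Tl is oxidized (anode).
The standard potential is +0.15 − (−0.33) = +0.48 V and the balanced reaction transfers n = 2 electrons.
For the overall reaction Sn4+(aq) + 2 Tl(s) → Sn2+(aq) + 2 Tl+(aq), Q = ([Sn2+(aq)]·[Tl+(aq)]^2) / [Sn4+(aq)] = 0.302, giving log Q = −0.520.
By the Nernst equation, E = +0.48 − (0.0592/2)·(−0.520) = +0.495 V.

+0.495 V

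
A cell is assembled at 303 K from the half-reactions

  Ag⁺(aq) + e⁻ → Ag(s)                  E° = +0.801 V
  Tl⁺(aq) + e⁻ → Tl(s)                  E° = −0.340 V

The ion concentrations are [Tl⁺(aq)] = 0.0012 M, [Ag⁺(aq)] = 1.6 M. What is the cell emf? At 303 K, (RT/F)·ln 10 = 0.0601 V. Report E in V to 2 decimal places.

+1.33 V

The Ag⁺/Ag couple has the more positive E°, so it is the cathode; Tl⁺/Tl is the anode.
The standard potential is +0.801 − (−0.340) = +1.141 V and the balanced reaction transfers n = 1 electron.
For the overall reaction Ag⁺(aq) + Tl(s) → Ag(s) + Tl⁺(aq), Q = [Tl⁺(aq)] / [Ag⁺(aq)] = 0.00075, giving log Q = −3.125.
E = E° − (0.0601/n)·log Q = +1.141 − (0.0601/1)(−3.125) = +1.33 V.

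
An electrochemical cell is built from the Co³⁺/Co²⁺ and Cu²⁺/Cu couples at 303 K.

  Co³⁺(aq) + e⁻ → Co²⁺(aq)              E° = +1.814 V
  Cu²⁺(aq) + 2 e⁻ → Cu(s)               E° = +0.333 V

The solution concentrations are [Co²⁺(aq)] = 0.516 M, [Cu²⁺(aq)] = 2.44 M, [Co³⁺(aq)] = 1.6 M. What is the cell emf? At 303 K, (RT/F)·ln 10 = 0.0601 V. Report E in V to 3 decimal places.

+1.499 V

Since E°(Co³⁺/Co²⁺) > E°(Cu²⁺/Cu), Co³⁺/Co²⁺ serves as the cathode.
E°cell = E°cat − E°an = +1.814 − (+0.333) = +1.481 V; n = 2.
The balanced reaction is 2 Co³⁺(aq) + Cu(s) → 2 Co²⁺(aq) + Cu²⁺(aq), so Q = ([Co²⁺(aq)]^2·[Cu²⁺(aq)]) / [Co³⁺(aq)]^2 = 0.254 and log Q = −0.596.
E = E° − (0.0601/n)·log Q = +1.481 − (0.0601/2)(−0.596) = +1.499 V.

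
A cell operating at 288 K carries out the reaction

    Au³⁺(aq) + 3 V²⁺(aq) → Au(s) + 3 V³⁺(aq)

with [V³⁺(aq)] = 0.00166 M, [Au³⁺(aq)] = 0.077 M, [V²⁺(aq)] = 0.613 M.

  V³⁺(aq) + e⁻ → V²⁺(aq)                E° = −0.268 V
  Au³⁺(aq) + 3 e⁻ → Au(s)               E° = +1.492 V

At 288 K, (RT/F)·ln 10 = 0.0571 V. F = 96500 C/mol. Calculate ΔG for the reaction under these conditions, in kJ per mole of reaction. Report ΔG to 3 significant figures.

−546 kJ/mol

The standard cell potential is +1.492 − (−0.268) = +1.760 V, with n = 3 electrons in the balanced equation.
Q = [V³⁺(aq)]^3 / ([Au³⁺(aq)]·[V²⁺(aq)]^3) = 2.58×10^−7, so log Q = −6.589 and E = +1.760 − (0.0571/3)(−6.589) = +1.8854 V.
Finally ΔG = −nFE = −(3)(96500 C/mol)(+1.8854 V) = −546 kJ/mol.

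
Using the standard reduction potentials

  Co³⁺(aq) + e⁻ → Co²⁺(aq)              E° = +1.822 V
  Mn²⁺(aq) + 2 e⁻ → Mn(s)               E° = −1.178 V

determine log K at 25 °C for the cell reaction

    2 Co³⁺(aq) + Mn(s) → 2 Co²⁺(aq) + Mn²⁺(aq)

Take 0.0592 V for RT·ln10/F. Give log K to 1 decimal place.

log K = 101.4

The Co³⁺/Co²⁺ couple is reduced (cathode); E°cell = +1.822 − (−1.178) = +3.000 V with n = 2.
At equilibrium E = 0, so log K = nE°cell / 0.0592 = (2)(+3.000) / 0.0592 = 101.4.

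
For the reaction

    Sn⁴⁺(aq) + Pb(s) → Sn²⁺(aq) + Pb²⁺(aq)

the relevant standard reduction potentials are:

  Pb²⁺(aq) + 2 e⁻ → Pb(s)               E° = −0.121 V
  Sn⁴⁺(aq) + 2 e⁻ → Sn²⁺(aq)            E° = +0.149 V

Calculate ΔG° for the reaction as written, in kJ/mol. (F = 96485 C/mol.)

−52.1 kJ/mol

In the reaction as written Sn⁴⁺(aq) is reduced, so the Sn⁴⁺/Sn²⁺ couple is the cathode and Pb²⁺/Pb is the anode.
E°cell = +0.149 − (−0.121) = +0.270 V; balancing electrons gives n = 2.
ΔG° = −nFE°cell = −(2)(96485)(+0.270) J/mol = −52.1 kJ/mol.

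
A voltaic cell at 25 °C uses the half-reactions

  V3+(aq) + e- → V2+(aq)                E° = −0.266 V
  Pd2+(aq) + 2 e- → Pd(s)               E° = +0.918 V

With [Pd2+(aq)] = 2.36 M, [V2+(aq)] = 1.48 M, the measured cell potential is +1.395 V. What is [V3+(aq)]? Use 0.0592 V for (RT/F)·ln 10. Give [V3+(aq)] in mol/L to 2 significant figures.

0.00062 M

The Pd²⁺/Pd couple has the larger reduction potential, so it is the cathode: E°cell = +0.918 − (−0.266) = +1.184 V and n = 2.
Rearranging E = E° − (0.0592/n)·log Q gives log Q = 2(+1.184 − (+1.395))/0.0592 = −7.128.
The balanced reaction is Pd2+(aq) + 2 V2+(aq) → Pd(s) + 2 V3+(aq), so Q = [V3+(aq)]^2 / ([Pd2+(aq)]·[V2+(aq)]^2).
Isolating [V3+(aq)] in Q = 10^{−7.128} yields log [V3+(aq)] = −3.207, i.e. 0.00062 M.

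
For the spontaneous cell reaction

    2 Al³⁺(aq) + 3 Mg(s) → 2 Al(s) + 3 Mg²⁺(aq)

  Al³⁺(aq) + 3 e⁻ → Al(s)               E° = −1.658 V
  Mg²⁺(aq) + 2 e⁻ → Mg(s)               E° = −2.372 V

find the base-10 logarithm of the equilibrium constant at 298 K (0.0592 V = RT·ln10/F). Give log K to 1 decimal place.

log K = 72.4

The Al³⁺/Al couple is reduced (cathode); E°cell = −1.658 − (−2.372) = +0.714 V with n = 6.
At equilibrium E = 0, so log K = nE°cell / 0.0592 = (6)(+0.714) / 0.0592 = 72.4.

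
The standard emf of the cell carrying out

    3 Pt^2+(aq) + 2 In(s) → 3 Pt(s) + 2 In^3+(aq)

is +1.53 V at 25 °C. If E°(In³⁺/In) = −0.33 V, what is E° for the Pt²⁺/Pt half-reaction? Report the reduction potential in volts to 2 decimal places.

In the reaction as written the Pt²⁺/Pt couple is reduced (cathode) and In³⁺/In is oxidized (anode), so E°cell = E°(Pt²⁺/Pt) − E°(In³⁺/In).
E°(Pt²⁺/Pt) = E°cell + E°(anode) = +1.53 + (−0.33) = +1.20 V.

+1.20 V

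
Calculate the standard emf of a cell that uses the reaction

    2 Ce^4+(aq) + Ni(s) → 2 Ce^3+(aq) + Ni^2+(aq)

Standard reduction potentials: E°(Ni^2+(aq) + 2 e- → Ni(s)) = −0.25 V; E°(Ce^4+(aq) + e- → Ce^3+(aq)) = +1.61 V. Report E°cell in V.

Ce^4+(aq) gains electrons, so the Ce⁴⁺/Ce³⁺ couple is the cathode; the Ni²⁺/Ni couple is the anode.
E°cell = E°(cathode) − E°(anode) = +1.61 − (−0.25) = +1.86 V.

+1.86 V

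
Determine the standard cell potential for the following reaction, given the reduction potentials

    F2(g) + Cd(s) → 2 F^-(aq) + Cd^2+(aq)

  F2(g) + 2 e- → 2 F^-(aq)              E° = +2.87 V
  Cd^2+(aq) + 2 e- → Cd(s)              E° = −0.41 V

+3.28 V

F2(g) gains electrons, so the F₂/F⁻ couple is the cathode; the Cd²⁺/Cd couple is the anode.
E°cell = E°(cathode) − E°(anode) = +2.87 − (−0.41) = +3.28 V.
The positive value indicates the reaction is spontaneous as written.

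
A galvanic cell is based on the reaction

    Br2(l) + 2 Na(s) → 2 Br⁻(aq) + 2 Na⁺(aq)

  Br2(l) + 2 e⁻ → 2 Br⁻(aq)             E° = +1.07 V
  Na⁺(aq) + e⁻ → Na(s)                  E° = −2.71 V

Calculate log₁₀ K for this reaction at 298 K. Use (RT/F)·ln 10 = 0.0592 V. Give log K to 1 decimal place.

log K = 127.7

The Br₂/Br⁻ couple is reduced (cathode); E°cell = +1.07 − (−2.71) = +3.78 V with n = 2.
At equilibrium E = 0, so log K = nE°cell / 0.0592 = (2)(+3.78) / 0.0592 = 127.7.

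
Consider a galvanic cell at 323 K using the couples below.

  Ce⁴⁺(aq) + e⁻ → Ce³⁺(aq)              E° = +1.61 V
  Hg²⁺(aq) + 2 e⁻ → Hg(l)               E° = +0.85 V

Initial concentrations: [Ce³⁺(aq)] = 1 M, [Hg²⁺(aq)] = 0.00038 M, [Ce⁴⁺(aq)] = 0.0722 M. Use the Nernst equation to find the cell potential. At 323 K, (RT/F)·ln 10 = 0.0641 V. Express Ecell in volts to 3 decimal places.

+0.796 V

Ce⁴⁺/Ce³⁺ is reduced (cathode, E° = +1.61 V) and Hg²⁺/Hg is oxidized (anode).
The standard potential is +1.61 − (+0.85) = +0.76 V and the balanced reaction transfers n = 2 electrons.
The balanced reaction is 2 Ce⁴⁺(aq) + Hg(l) → 2 Ce³⁺(aq) + Hg²⁺(aq), so Q = ([Ce³⁺(aq)]^2·[Hg²⁺(aq)]) / [Ce⁴⁺(aq)]^2 = 0.0729 and log Q = −1.137.
Applying E = E° − (RT ln10/nF)·log Q gives +0.76 − (0.0641/2)(−1.137) = +0.796 V.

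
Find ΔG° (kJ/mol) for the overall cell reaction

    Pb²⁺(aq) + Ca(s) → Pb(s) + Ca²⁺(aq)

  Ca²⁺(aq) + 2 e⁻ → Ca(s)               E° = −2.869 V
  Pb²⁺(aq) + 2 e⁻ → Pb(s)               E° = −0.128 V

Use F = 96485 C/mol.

−529 kJ/mol

In the reaction as written Pb²⁺(aq) is reduced, so the Pb²⁺/Pb couple is the cathode and Ca²⁺/Ca is the anode.
E°cell = −0.128 − (−2.869) = +2.741 V; balancing electrons gives n = 2.
ΔG° = −nFE°cell = −(2)(96485)(+2.741) J/mol = −529 kJ/mol.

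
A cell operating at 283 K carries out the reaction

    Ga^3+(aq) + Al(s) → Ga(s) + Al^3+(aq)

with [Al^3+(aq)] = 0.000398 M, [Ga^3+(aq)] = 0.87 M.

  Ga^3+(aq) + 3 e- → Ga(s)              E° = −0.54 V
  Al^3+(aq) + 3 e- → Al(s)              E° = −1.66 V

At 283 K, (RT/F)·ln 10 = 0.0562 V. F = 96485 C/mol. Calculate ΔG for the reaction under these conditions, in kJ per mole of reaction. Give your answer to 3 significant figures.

−342 kJ/mol

The standard cell potential is −0.54 − (−1.66) = +1.12 V, with n = 3 electrons in the balanced equation.
Q = [Al^3+(aq)] / [Ga^3+(aq)] = 0.000457, so log Q = −3.340 and E = +1.12 − (0.0562/3)(−3.340) = +1.1826 V.
Then ΔG = −nFE = −3 × 96485 × +1.1826 J/mol = −342 kJ/mol.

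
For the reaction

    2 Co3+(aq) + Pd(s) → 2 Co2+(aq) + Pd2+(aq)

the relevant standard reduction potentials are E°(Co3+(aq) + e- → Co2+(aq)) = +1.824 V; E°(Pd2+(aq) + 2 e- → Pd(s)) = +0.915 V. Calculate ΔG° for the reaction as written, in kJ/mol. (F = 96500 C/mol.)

−175 kJ/mol

In the reaction as written Co3+(aq) is reduced, so the Co³⁺/Co²⁺ couple is the cathode and Pd²⁺/Pd is the anode.
E°cell = +1.824 − (+0.915) = +0.909 V; balancing electrons gives n = 2.
ΔG° = −nFE°cell = −(2)(96500)(+0.909) J/mol = −175 kJ/mol.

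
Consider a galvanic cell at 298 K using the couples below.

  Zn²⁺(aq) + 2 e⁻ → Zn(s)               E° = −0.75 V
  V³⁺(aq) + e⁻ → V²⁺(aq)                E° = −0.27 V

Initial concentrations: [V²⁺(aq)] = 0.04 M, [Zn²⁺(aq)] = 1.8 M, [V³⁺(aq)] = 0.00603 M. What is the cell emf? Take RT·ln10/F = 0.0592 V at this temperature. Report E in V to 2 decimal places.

+0.42 V

Since E°(V³⁺/V²⁺) > E°(Zn²⁺/Zn), V³⁺/V²⁺ serves as the cathode.
E°cell = −0.27 − (−0.75) = +0.48 V, with n = 2 electrons transferred.
The balanced reaction is 2 V³⁺(aq) + Zn(s) → 2 V²⁺(aq) + Zn²⁺(aq), so Q = ([V²⁺(aq)]^2·[Zn²⁺(aq)]) / [V³⁺(aq)]^2 = 79.2 and log Q = 1.899.
Applying E = E° − (RT ln10/nF)·log Q gives +0.48 − (0.0592/2)(1.899) = +0.42 V.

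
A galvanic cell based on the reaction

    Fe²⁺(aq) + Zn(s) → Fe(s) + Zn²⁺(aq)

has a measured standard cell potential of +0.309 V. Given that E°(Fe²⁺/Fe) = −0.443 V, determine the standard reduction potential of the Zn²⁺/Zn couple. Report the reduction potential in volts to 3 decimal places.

In the reaction as written the Fe²⁺/Fe couple is reduced (cathode) and Zn²⁺/Zn is oxidized (anode), so E°cell = E°(Fe²⁺/Fe) − E°(Zn²⁺/Zn).
E°(Zn²⁺/Zn) = E°(cathode) − E°cell = −0.443 − (+0.309) = −0.752 V.

−0.752 V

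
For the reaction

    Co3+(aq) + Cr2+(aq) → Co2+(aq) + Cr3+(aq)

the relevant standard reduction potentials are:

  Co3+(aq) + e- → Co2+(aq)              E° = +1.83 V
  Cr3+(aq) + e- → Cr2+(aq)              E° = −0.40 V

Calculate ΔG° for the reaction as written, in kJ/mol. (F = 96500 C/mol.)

In the reaction as written Co3+(aq) is reduced, so the Co³⁺/Co²⁺ couple is the cathode and Cr³⁺/Cr²⁺ is the anode.
E°cell = +1.83 − (−0.40) = +2.23 V; balancing electrons gives n = 1.
ΔG° = −nFE°cell = −(1)(96500)(+2.23) J/mol = −215 kJ/mol.

−215 kJ/mol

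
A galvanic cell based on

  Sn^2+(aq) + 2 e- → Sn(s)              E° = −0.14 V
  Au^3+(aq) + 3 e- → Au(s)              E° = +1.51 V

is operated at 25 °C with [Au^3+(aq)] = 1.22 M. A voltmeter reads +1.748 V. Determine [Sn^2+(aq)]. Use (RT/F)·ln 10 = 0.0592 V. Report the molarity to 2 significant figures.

Au³⁺/Au is the cathode (higher E°); E°cell = +1.51 − (−0.14) = +1.65 V with n = 6.
Since E = E° − (0.0592/n)·log Q, log Q = n(E° − E)/0.0592 = −9.932.
Balancing electrons gives 2 Au^3+(aq) + 3 Sn(s) → 2 Au(s) + 3 Sn^2+(aq); thus Q = [Sn^2+(aq)]^3 / [Au^3+(aq)]^2.
Solving for the unknown gives log [Sn^2+(aq)] = −3.253, so [Sn^2+(aq)] ≈ 0.00056 M.

0.00056 M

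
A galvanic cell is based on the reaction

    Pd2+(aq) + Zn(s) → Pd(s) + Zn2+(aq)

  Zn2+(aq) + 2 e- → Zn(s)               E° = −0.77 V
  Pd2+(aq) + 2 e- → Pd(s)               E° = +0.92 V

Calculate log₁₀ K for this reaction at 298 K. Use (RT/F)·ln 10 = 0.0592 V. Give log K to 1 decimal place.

log K = 57.1

The Pd²⁺/Pd couple is reduced (cathode); E°cell = +0.92 − (−0.77) = +1.69 V with n = 2.
At equilibrium E = 0, so log K = nE°cell / 0.0592 = (2)(+1.69) / 0.0592 = 57.1.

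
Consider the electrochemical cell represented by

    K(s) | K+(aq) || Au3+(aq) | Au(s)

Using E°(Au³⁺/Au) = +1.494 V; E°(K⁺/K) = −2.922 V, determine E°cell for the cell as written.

By convention the left-hand electrode in cell notation is the anode (oxidation) and the right-hand electrode is the cathode (reduction).
E°cell = E°(right) − E°(left) = +1.494 − (−2.922) = +4.416 V.

+4.416 V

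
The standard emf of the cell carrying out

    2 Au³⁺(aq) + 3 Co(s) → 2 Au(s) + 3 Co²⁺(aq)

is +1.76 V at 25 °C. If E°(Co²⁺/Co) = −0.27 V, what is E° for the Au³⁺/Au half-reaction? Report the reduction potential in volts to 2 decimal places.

In the reaction as written the Au³⁺/Au couple is reduced (cathode) and Co²⁺/Co is oxidized (anode), so E°cell = E°(Au³⁺/Au) − E°(Co²⁺/Co).
E°(Au³⁺/Au) = E°cell + E°(anode) = +1.76 + (−0.27) = +1.49 V.

+1.49 V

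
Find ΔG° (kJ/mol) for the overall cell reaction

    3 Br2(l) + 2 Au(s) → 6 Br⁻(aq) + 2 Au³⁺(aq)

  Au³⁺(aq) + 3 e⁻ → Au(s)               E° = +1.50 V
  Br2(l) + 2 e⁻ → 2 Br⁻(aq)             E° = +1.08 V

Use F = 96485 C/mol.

+243 kJ/mol

In the reaction as written Br2(l) is reduced, so the Br₂/Br⁻ couple is the cathode and Au³⁺/Au is the anode.
E°cell = +1.08 − (+1.50) = −0.42 V; balancing electrons gives n = 6.
ΔG° = −nFE°cell = −(6)(96485)(−0.42) J/mol = +243 kJ/mol.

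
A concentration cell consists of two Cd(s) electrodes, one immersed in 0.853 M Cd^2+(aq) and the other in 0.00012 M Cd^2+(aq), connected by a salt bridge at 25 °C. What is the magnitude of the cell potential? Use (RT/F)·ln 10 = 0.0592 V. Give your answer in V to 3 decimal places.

0.114 V

For a concentration cell E°cell = 0, since both electrodes use the same couple.
The compartment with the higher Cd^2+(aq) concentration (0.853 M) acts as the cathode; ions are reduced there and produced at the dilute (0.00012 M) anode.
With n = 2, Ecell = −(0.0592/2)·log([dilute]/[conc]) = −(0.0592/2)·log(0.00012/0.853) = +0.114 V.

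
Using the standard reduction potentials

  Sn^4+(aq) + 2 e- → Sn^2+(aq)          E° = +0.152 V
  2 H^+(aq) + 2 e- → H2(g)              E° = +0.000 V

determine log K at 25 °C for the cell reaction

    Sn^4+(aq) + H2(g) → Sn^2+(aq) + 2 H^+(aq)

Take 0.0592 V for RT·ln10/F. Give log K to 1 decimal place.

log K = 5.1

The Sn⁴⁺/Sn²⁺ couple is reduced (cathode); E°cell = +0.152 − (+0.000) = +0.152 V with n = 2.
At equilibrium E = 0, so log K = nE°cell / 0.0592 = (2)(+0.152) / 0.0592 = 5.1.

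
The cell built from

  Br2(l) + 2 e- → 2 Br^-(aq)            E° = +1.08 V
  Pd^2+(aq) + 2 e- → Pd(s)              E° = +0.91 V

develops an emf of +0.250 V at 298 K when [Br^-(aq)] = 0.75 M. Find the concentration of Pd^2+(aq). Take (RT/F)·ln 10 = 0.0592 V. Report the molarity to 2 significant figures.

0.0035 M

With Br₂/Br⁻ at the cathode and Pd²⁺/Pd at the anode, E°cell = +1.08 − (+0.91) = +0.17 V (n = 2).
Rearranging E = E° − (0.0592/n)·log Q gives log Q = 2(+0.17 − (+0.250))/0.0592 = −2.703.
The balanced reaction is Br2(l) + Pd(s) → 2 Br^-(aq) + Pd^2+(aq), so Q = [Br^-(aq)]^2·[Pd^2+(aq)].
Substituting the known concentrations and solving, log [Pd^2+(aq)] = −2.453 and [Pd^2+(aq)] = 0.0035 M.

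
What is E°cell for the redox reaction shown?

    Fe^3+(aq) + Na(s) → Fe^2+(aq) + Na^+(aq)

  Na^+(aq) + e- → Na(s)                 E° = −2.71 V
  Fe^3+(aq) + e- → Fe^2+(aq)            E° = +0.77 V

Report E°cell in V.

+3.48 V

Fe^3+(aq) gains electrons, so the Fe³⁺/Fe²⁺ couple is the cathode; the Na⁺/Na couple is the anode.
E°cell = E°(cathode) − E°(anode) = +0.77 − (−2.71) = +3.48 V.
The positive value indicates the reaction is spontaneous as written.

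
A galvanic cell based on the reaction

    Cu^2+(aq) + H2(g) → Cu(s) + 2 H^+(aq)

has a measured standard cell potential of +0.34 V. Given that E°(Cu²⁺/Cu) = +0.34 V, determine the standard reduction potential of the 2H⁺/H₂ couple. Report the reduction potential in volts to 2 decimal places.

+0.00 V

In the reaction as written the Cu²⁺/Cu couple is reduced (cathode) and 2H⁺/H₂ is oxidized (anode), so E°cell = E°(Cu²⁺/Cu) − E°(2H⁺/H₂).
E°(2H⁺/H₂) = E°(cathode) − E°cell = +0.34 − (+0.34) = +0.00 V.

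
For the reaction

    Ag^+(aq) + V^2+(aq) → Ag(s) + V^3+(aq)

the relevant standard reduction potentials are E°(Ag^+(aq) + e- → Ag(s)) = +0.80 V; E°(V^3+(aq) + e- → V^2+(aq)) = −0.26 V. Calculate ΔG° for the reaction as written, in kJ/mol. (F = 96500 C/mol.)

−102 kJ/mol

In the reaction as written Ag^+(aq) is reduced, so the Ag⁺/Ag couple is the cathode and V³⁺/V²⁺ is the anode.
E°cell = +0.80 − (−0.26) = +1.06 V; balancing electrons gives n = 1.
ΔG° = −nFE°cell = −(1)(96500)(+1.06) J/mol = −102 kJ/mol.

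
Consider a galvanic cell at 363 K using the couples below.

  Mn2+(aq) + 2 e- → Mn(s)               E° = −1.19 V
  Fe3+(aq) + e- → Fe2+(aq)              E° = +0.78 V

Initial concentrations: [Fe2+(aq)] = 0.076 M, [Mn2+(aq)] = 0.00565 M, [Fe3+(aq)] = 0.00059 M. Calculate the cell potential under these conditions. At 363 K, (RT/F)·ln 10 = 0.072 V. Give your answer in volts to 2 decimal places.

The Fe³⁺/Fe²⁺ couple has the more positive E°, so it is the cathode; Mn²⁺/Mn is the anode.
The standard potential is +0.78 − (−1.19) = +1.97 V and the balanced reaction transfers n = 2 electrons.
Balancing gives 2 Fe3+(aq) + Mn(s) → 2 Fe2+(aq) + Mn2+(aq); hence Q = ([Fe2+(aq)]^2·[Mn2+(aq)]) / [Fe3+(aq)]^2 = 93.8 (log Q = 1.972).
By the Nernst equation, E = +1.97 − (0.072/2)·(1.972) = +1.90 V.

+1.90 V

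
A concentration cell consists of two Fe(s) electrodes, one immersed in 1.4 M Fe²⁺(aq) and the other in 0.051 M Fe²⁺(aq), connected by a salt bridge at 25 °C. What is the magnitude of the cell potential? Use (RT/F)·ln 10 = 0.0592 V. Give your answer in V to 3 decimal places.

0.043 V

For a concentration cell E°cell = 0, since both electrodes use the same couple.
The compartment with the higher Fe²⁺(aq) concentration (1.4 M) acts as the cathode; ions are reduced there and produced at the dilute (0.051 M) anode.
With n = 2, Ecell = −(0.0592/2)·log([dilute]/[conc]) = −(0.0592/2)·log(0.051/1.4) = +0.043 V.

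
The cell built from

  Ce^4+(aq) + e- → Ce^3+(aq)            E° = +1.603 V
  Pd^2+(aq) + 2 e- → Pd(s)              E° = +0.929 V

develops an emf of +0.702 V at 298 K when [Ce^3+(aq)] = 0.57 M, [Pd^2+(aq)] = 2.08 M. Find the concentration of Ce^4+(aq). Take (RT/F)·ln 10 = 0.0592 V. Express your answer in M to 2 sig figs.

With Ce⁴⁺/Ce³⁺ at the cathode and Pd²⁺/Pd at the anode, E°cell = +1.603 − (+0.929) = +0.674 V (n = 2).
Since E = E° − (0.0592/n)·log Q, log Q = n(E° − E)/0.0592 = −0.946.
Balancing electrons gives 2 Ce^4+(aq) + Pd(s) → 2 Ce^3+(aq) + Pd^2+(aq); thus Q = ([Ce^3+(aq)]^2·[Pd^2+(aq)]) / [Ce^4+(aq)]^2.
Solving for the unknown gives log [Ce^4+(aq)] = 0.388, so [Ce^4+(aq)] ≈ 2.4 M.

2.4 M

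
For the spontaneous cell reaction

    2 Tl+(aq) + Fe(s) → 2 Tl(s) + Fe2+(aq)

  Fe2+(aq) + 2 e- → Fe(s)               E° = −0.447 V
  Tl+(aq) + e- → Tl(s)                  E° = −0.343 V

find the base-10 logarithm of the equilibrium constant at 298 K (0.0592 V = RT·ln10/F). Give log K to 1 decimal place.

log K = 3.5

The Tl⁺/Tl couple is reduced (cathode); E°cell = −0.343 − (−0.447) = +0.104 V with n = 2.
At equilibrium E = 0, so log K = nE°cell / 0.0592 = (2)(+0.104) / 0.0592 = 3.5.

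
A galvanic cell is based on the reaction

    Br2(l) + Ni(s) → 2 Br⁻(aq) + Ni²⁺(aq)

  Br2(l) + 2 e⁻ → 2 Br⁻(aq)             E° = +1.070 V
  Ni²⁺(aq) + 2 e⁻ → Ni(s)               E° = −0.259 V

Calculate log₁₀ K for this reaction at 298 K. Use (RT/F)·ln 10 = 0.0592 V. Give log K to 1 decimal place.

The Br₂/Br⁻ couple is reduced (cathode); E°cell = +1.070 − (−0.259) = +1.329 V with n = 2.
At equilibrium E = 0, so log K = nE°cell / 0.0592 = (2)(+1.329) / 0.0592 = 44.9.

log K = 44.9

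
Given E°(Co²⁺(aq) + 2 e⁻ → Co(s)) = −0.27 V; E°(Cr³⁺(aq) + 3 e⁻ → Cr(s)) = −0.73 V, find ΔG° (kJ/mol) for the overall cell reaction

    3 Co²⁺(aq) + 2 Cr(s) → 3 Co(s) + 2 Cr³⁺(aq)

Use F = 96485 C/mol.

−266 kJ/mol

In the reaction as written Co²⁺(aq) is reduced, so the Co²⁺/Co couple is the cathode and Cr³⁺/Cr is the anode.
E°cell = −0.27 − (−0.73) = +0.46 V; balancing electrons gives n = 6.
ΔG° = −nFE°cell = −(6)(96485)(+0.46) J/mol = −266 kJ/mol.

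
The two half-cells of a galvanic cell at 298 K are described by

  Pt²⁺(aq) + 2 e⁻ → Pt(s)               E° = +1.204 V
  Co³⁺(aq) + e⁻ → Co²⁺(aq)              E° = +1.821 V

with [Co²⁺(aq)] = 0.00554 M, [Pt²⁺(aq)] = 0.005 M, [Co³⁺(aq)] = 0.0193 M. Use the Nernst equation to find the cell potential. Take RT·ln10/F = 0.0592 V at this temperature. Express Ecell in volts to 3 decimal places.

Since E°(Co³⁺/Co²⁺) > E°(Pt²⁺/Pt), Co³⁺/Co²⁺ serves as the cathode.
The standard potential is +1.821 − (+1.204) = +0.617 V and the balanced reaction transfers n = 2 electrons.
For the overall reaction 2 Co³⁺(aq) + Pt(s) → 2 Co²⁺(aq) + Pt²⁺(aq), Q = ([Co²⁺(aq)]^2·[Pt²⁺(aq)]) / [Co³⁺(aq)]^2 = 0.000412, giving log Q = −3.385.
Applying E = E° − (RT ln10/nF)·log Q gives +0.617 − (0.0592/2)(−3.385) = +0.717 V.

+0.717 V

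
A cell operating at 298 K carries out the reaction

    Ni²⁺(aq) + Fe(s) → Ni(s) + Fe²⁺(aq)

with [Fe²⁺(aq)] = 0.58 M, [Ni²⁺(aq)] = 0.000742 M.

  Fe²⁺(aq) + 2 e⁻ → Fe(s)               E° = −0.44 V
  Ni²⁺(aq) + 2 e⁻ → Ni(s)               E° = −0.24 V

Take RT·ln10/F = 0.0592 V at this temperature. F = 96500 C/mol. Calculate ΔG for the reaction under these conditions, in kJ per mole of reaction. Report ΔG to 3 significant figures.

−22.1 kJ/mol

E°cell = −0.24 − (−0.44) = +0.20 V; the balanced reaction transfers n = 2 electrons.
Here Q = [Fe²⁺(aq)] / [Ni²⁺(aq)] = 782 (log Q = 2.893), giving E = +0.20 − (0.0592/2)·(2.893) = +0.1144 V.
Then ΔG = −nFE = −2 × 96500 × +0.1144 J/mol = −22.1 kJ/mol.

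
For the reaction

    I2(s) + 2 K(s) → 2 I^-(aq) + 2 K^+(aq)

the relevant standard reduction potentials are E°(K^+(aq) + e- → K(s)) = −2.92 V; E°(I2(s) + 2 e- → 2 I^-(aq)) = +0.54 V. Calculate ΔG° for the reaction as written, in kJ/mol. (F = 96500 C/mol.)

In the reaction as written I2(s) is reduced, so the I₂/I⁻ couple is the cathode and K⁺/K is the anode.
E°cell = +0.54 − (−2.92) = +3.46 V; balancing electrons gives n = 2.
ΔG° = −nFE°cell = −(2)(96500)(+3.46) J/mol = −668 kJ/mol.

−668 kJ/mol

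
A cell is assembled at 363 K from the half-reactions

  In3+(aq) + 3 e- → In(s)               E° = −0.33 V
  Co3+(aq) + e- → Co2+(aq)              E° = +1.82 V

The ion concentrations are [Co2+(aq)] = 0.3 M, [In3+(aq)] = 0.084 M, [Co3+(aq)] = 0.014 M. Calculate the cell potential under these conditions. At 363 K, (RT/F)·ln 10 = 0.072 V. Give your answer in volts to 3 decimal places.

Co³⁺/Co²⁺ is reduced (cathode, E° = +1.82 V) and In³⁺/In is oxidized (anode).
E°cell = +1.82 − (−0.33) = +2.15 V, with n = 3 electrons transferred.
For the overall reaction 3 Co3+(aq) + In(s) → 3 Co2+(aq) + In3+(aq), Q = ([Co2+(aq)]^3·[In3+(aq)]) / [Co3+(aq)]^3 = 827, giving log Q = 2.917.
By the Nernst equation, E = +2.15 − (0.072/3)·(2.917) = +2.080 V.

+2.080 V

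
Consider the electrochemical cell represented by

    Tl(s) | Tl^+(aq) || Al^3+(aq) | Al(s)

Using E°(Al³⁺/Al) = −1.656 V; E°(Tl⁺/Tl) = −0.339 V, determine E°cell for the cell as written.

By convention the left-hand electrode in cell notation is the anode (oxidation) and the right-hand electrode is the cathode (reduction).
E°cell = E°(right) − E°(left) = −1.656 − (−0.339) = −1.317 V.
The negative sign shows that, as written, the cell would require an external voltage to drive the reaction.

−1.317 V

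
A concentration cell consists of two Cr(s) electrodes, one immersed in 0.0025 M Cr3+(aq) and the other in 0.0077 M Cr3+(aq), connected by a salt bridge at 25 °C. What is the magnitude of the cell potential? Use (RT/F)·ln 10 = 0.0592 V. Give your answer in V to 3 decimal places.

0.010 V

For a concentration cell E°cell = 0, since both electrodes use the same couple.
The compartment with the higher Cr3+(aq) concentration (0.0077 M) acts as the cathode; ions are reduced there and produced at the dilute (0.0025 M) anode.
With n = 3, Ecell = −(0.0592/3)·log([dilute]/[conc]) = −(0.0592/3)·log(0.0025/0.0077) = +0.010 V.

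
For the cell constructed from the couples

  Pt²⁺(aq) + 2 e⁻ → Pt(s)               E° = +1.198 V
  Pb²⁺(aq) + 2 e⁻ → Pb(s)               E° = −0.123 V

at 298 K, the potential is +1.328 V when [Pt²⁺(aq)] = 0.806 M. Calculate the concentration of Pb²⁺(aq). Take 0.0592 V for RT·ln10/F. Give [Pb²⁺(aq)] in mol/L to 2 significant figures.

0.47 M

Pt²⁺/Pt is the cathode (higher E°); E°cell = +1.198 − (−0.123) = +1.321 V with n = 2.
Since E = E° − (0.0592/n)·log Q, log Q = n(E° − E)/0.0592 = −0.236.
The balanced reaction is Pt²⁺(aq) + Pb(s) → Pt(s) + Pb²⁺(aq), so Q = [Pb²⁺(aq)] / [Pt²⁺(aq)].
Solving for the unknown gives log [Pb²⁺(aq)] = −0.330, so [Pb²⁺(aq)] ≈ 0.47 M.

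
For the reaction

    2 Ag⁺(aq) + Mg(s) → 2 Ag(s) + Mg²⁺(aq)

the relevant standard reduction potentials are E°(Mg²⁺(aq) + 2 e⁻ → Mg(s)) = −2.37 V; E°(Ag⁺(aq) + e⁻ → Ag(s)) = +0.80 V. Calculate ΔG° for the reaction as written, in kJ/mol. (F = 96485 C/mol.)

In the reaction as written Ag⁺(aq) is reduced, so the Ag⁺/Ag couple is the cathode and Mg²⁺/Mg is the anode.
E°cell = +0.80 − (−2.37) = +3.17 V; balancing electrons gives n = 2.
ΔG° = −nFE°cell = −(2)(96485)(+3.17) J/mol = −612 kJ/mol.

−612 kJ/mol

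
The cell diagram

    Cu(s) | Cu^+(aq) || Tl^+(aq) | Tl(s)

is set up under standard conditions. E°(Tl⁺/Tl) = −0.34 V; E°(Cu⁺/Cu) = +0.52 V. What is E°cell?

By convention the left-hand electrode in cell notation is the anode (oxidation) and the right-hand electrode is the cathode (reduction).
E°cell = E°(right) − E°(left) = −0.34 − (+0.52) = −0.86 V.
The negative sign shows that, as written, the cell would require an external voltage to drive the reaction.

−0.86 V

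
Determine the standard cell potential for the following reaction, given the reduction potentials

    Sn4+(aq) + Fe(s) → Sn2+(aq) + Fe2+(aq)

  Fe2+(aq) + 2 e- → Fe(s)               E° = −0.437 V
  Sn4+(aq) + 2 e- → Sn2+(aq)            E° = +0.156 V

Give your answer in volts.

+0.593 V

Sn4+(aq) gains electrons, so the Sn⁴⁺/Sn²⁺ couple is the cathode; the Fe²⁺/Fe couple is the anode.
E°cell = E°(cathode) − E°(anode) = +0.156 − (−0.437) = +0.593 V.
The positive value indicates the reaction is spontaneous as written.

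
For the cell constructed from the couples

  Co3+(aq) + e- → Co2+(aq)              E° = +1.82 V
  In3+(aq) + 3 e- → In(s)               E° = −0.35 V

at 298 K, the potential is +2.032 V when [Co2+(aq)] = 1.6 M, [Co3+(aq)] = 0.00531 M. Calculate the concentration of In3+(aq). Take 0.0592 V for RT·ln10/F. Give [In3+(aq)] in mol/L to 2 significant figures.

0.36 M

Co³⁺/Co²⁺ is the cathode (higher E°); E°cell = +1.82 − (−0.35) = +2.17 V with n = 3.
Rearranging E = E° − (0.0592/n)·log Q gives log Q = 3(+2.17 − (+2.032))/0.0592 = 6.993.
The balanced reaction is 3 Co3+(aq) + In(s) → 3 Co2+(aq) + In3+(aq), so Q = ([Co2+(aq)]^3·[In3+(aq)]) / [Co3+(aq)]^3.
Substituting the known concentrations and solving, log [In3+(aq)] = −0.444 and [In3+(aq)] = 0.36 M.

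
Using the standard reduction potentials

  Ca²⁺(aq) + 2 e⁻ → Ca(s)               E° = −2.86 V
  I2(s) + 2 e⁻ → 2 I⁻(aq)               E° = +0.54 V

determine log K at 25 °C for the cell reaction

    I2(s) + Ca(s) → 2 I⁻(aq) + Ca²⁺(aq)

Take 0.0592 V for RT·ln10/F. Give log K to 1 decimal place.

The I₂/I⁻ couple is reduced (cathode); E°cell = +0.54 − (−2.86) = +3.40 V with n = 2.
At equilibrium E = 0, so log K = nE°cell / 0.0592 = (2)(+3.40) / 0.0592 = 114.9.

log K = 114.9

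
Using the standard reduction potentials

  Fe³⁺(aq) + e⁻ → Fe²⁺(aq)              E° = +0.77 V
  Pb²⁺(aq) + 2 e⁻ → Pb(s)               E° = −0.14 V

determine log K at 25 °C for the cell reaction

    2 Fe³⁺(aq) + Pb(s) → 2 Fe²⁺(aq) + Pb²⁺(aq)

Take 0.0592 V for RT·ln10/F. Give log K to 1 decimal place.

log K = 30.7

The Fe³⁺/Fe²⁺ couple is reduced (cathode); E°cell = +0.77 − (−0.14) = +0.91 V with n = 2.
At equilibrium E = 0, so log K = nE°cell / 0.0592 = (2)(+0.91) / 0.0592 = 30.7.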